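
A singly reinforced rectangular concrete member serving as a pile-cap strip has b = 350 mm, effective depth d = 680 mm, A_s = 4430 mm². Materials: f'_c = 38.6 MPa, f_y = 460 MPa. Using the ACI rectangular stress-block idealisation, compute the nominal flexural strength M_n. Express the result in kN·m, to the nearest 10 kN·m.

T = A_s f_y = 4430 × 460 = 2037800 N = 2037.8 kN.
From C = T: a = T/(0.85 f'_c b) = 2037800/(0.85 × 38.6 × 350) = 177.45 mm.
M_n = T(d − a/2) = 2037.8 kN × (680 − 88.725) mm = 1204.90 kN·m.

M_n ≈ 1200 kN·m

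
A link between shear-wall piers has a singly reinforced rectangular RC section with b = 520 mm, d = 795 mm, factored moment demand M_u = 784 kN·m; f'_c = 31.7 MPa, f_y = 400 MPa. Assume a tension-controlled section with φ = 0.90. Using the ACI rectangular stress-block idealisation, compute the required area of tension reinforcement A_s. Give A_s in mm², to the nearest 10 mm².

M_n = M_u/φ = 784/0.90 = 871.111 kN·m.
With M_n = 0.85 f'_c a b (d − a/2), solve the quadratic for a:
a = d − √(d² − 2M_n/(0.85 f'_c b)) = 795 − √(795² − 2 × 871.111×10⁶/(0.85 × 31.7 × 520)) = 82.48 mm.
A_s = 0.85 f'_c a b / f_y = 0.85 × 31.7 × 82.48 × 520 / 400 = 2889.2 mm².

A_s ≈ 2890 mm²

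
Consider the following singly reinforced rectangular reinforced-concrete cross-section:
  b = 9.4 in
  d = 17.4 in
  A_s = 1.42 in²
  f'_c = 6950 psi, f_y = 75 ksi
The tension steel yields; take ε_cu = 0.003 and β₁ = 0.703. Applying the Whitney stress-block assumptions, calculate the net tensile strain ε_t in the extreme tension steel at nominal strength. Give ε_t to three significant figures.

a = A_s f_y/(0.85 f'_c b) = 1.918 in.
β₁ = 0.703, so c = a/β₁ = 1.918/0.703 = 2.728 in.
From the linear strain diagram with ε_cu = 0.003: ε_t = 0.003 (d − c)/c = 0.003 × (17.4 − 2.728)/2.728 = 0.0161.
Since ε_t ≥ 0.005, the section is tension-controlled.

ε_t ≈ 0.0161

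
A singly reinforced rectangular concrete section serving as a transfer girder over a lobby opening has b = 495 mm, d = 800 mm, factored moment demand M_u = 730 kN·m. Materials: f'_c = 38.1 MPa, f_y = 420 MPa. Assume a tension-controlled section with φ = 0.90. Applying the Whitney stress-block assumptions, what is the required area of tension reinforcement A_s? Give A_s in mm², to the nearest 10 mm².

A_s ≈ 2520 mm²

M_n = M_u/φ = 730/0.90 = 811.111 kN·m.
With M_n = 0.85 f'_c a b (d − a/2), solve the quadratic for a:
a = d − √(d² − 2M_n/(0.85 f'_c b)) = 800 − √(800² − 2 × 811.111×10⁶/(0.85 × 38.1 × 495)) = 65.97 mm.
A_s = 0.85 f'_c a b / f_y = 0.85 × 38.1 × 65.97 × 495 / 420 = 2517.9 mm².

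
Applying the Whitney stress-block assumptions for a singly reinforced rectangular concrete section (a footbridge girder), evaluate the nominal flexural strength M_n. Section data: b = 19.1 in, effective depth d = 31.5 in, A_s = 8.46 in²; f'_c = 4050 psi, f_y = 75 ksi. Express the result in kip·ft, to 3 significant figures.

T = A_s f_y = 8.46 × 75 = 634.5 kips.
a = T/(0.85 f'_c b) = 634.5/(0.85 × 4.05 × 19.1) = 9.650 in.
M_n = T(d − a/2) = 634.5 × (31.5 − 4.825) = 16925.3 kip·in = 16925.3/12 = 1410.44 kip·ft.

M_n ≈ 1410 kip·ft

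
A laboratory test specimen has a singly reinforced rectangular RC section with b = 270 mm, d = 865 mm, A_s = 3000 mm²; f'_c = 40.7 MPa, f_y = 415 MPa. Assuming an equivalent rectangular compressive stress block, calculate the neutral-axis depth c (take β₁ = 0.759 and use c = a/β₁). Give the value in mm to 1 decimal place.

T = A_s f_y = 3000 × 415 = 1245000 N = 1245 kN.
Setting C = 0.85 f'_c a b equal to T: a = 1245000/(0.85 × 40.7 × 270) = 133.288 mm.
With β₁ = 0.759, c = a/β₁ = 133.288/0.759 = 175.6 mm.

c ≈ 175.6 mm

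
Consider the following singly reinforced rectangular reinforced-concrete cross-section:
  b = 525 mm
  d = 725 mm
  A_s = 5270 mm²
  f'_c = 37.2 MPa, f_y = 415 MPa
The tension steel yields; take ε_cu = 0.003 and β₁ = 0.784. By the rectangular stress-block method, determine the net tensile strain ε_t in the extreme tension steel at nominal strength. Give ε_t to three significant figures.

ε_t ≈ 0.00994

a = A_s f_y/(0.85 f'_c b) = 131.75 mm.
β₁ = 0.784, so c = a/β₁ = 131.75/0.784 = 168.05 mm.
From the linear strain diagram with ε_cu = 0.003: ε_t = 0.003 (d − c)/c = 0.003 × (725 − 168.05)/168.05 = 0.00994.
Since ε_t ≥ 0.005, the section is tension-controlled.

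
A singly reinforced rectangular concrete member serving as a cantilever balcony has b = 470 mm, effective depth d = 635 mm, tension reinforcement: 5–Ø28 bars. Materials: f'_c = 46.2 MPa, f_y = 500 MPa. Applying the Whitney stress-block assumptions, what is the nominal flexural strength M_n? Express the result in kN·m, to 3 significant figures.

A_s = 5 × 616 = 3080 mm².
T = A_s f_y = 3080 × 500 = 1540000 N = 1540 kN.
From C = T: a = T/(0.85 f'_c b) = 1540000/(0.85 × 46.2 × 470) = 83.44 mm.
M_n = T(d − a/2) = 1540 kN × (635 − 41.72) mm = 913.65 kN·m.

M_n ≈ 914 kN·m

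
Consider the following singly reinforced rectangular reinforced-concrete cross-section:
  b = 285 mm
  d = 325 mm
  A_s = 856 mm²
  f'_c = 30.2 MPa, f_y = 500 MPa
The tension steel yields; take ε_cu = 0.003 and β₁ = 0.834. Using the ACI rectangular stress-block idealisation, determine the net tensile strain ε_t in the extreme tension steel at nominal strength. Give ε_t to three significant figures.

ε_t ≈ 0.0109

a = A_s f_y/(0.85 f'_c b) = 58.50 mm.
β₁ = 0.834, so c = a/β₁ = 58.50/0.834 = 70.14 mm.
From the linear strain diagram with ε_cu = 0.003: ε_t = 0.003 (d − c)/c = 0.003 × (325 − 70.14)/70.14 = 0.0109.
Since ε_t ≥ 0.005, the section is tension-controlled.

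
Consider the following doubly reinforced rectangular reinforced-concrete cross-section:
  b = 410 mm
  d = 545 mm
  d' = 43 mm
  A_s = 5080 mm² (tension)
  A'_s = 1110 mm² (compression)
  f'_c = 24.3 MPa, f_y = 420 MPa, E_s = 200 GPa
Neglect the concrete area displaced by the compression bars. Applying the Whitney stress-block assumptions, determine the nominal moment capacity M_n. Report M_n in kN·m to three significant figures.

M_n ≈ 979 kN·m

Assume both tension and compression steel yield.
Net tension couple steel: A_s − A'_s = 3970 mm².
a = (A_s − A'_s) f_y / (0.85 f'_c b) = 1667400/(0.85 × 24.3 × 410) = 196.89 mm.
c = a/β₁ = 196.89/0.85 = 231.64 mm; ε'_s = 0.003(c − d')/c = 0.0024 ≥ f_y/E_s = 0.0021, so compression steel does yield.
M_n = (A_s − A'_s) f_y (d − a/2) + A'_s f_y (d − d') = [1667400 × (545 − 98.445) + 466200 × (545 − 43)] × 10⁻⁶ = 744.59 + 234.03 = 978.62 kN·m.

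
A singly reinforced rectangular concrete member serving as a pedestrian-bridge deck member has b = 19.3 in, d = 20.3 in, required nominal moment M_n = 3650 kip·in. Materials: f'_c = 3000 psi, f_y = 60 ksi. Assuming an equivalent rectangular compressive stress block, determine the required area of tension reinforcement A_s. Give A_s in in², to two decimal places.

From M_n = 0.85 f'_c a b (d − a/2):
a = d − √(d² − 2M_n/(0.85 f'_c b)) = 20.3 − √(20.3² − 2 × 3650/(0.85 × 3 × 19.3)) = 4.059 in.
A_s = 0.85 f'_c a b / f_y = 0.85 × 3 × 4.059 × 19.3 / 60 = 3.329 in².

A_s ≈ 3.33 in²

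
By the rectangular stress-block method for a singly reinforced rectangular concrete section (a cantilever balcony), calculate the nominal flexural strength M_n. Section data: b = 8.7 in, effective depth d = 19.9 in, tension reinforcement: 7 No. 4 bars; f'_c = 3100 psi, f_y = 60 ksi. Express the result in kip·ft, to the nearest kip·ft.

A_s = 7 × 0.2 = 1.4 in².
T = A_s f_y = 1.4 × 60 = 84 kips.
a = T/(0.85 f'_c b) = 84/(0.85 × 3.1 × 8.7) = 3.664 in.
M_n = T(d − a/2) = 84 × (19.9 − 1.832) = 1517.7 kip·in = 1517.7/12 = 126.48 kip·ft.

M_n ≈ 126 kip·ft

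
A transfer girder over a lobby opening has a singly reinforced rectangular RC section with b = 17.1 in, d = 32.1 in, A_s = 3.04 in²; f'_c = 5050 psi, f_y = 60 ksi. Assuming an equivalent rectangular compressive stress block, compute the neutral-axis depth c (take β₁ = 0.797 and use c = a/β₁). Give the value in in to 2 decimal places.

c ≈ 3.12 in

T = A_s f_y = 3.04 × 60 = 182.4 kips.
a = T/(0.85 f'_c b) = 182.4/(0.85 × 5.05 × 17.1) = 2.4850 in.
With β₁ = 0.797, c = a/β₁ = 2.4850/0.797 = 3.12 in.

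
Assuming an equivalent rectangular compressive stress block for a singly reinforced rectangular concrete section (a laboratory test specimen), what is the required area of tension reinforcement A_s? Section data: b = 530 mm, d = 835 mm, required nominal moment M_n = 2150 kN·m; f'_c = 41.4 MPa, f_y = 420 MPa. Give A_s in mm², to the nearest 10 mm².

With M_n = 0.85 f'_c a b (d − a/2), solve the quadratic for a:
a = d − √(d² − 2M_n/(0.85 f'_c b)) = 835 − √(835² − 2 × 2150×10⁶/(0.85 × 41.4 × 530)) = 151.87 mm.
A_s = 0.85 f'_c a b / f_y = 0.85 × 41.4 × 151.87 × 530 / 420 = 6744.0 mm².

A_s ≈ 6740 mm²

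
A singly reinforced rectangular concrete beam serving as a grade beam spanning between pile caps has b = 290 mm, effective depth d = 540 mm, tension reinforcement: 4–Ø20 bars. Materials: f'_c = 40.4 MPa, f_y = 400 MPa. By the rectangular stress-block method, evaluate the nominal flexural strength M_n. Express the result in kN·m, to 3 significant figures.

M_n ≈ 259 kN·m

A_s = 4 × 314 = 1256 mm².
T = A_s f_y = 1256 × 400 = 502400 N = 502.4 kN.
From C = T: a = T/(0.85 f'_c b) = 502400/(0.85 × 40.4 × 290) = 50.45 mm.
M_n = T(d − a/2) = 502.4 kN × (540 − 25.225) mm = 258.62 kN·m.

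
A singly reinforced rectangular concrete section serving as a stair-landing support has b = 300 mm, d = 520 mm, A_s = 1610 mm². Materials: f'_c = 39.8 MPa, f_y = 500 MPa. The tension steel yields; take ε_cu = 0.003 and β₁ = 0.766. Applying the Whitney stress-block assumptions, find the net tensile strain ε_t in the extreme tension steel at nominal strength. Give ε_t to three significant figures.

ε_t ≈ 0.0121

a = A_s f_y/(0.85 f'_c b) = 79.32 mm.
β₁ = 0.766, so c = a/β₁ = 79.32/0.766 = 103.55 mm.
From the linear strain diagram with ε_cu = 0.003: ε_t = 0.003 (d − c)/c = 0.003 × (520 − 103.55)/103.55 = 0.0121.
Since ε_t ≥ 0.005, the section is tension-controlled.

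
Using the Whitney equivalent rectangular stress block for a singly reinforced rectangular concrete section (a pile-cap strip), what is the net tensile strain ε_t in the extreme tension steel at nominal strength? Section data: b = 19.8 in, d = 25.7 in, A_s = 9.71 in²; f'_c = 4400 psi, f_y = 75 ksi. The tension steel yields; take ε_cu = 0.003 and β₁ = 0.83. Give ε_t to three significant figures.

ε_t ≈ 0.00351

a = A_s f_y/(0.85 f'_c b) = 9.834 in.
β₁ = 0.83, so c = a/β₁ = 9.834/0.83 = 11.848 in.
From the linear strain diagram with ε_cu = 0.003: ε_t = 0.003 (d − c)/c = 0.003 × (25.7 − 11.848)/11.848 = 0.00351.
ε_t < 0.004 — the section is over-reinforced for flexure under ACI limits.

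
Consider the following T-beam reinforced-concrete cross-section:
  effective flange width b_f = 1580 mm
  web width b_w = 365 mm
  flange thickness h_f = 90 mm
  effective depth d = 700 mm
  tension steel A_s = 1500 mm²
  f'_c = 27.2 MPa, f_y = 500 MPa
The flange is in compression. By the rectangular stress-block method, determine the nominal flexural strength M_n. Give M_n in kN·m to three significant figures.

M_n ≈ 517 kN·m

Tension: T = A_s f_y = 1500 × 500 = 750000 N.
Try a within the flange: a = T/(0.85 f'_c b_f) = 750000/(0.85 × 27.2 × 1580) = 20.53 mm.
Since a = 20.53 ≤ h_f = 90 mm, the stress block lies entirely in the flange; analyse as a rectangular beam of width b_f.
M_n = T(d − a/2) = 750000 × (700 − 10.265) = 517.30 × 10⁶ N·mm.
M_n = 517.30 kN·m.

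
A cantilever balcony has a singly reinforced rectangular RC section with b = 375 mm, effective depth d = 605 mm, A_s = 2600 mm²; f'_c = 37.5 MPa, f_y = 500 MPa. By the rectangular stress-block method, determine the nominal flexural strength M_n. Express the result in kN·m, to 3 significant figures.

T = A_s f_y = 2600 × 500 = 1300000 N = 1300 kN.
From C = T: a = T/(0.85 f'_c b) = 1300000/(0.85 × 37.5 × 375) = 108.76 mm.
M_n = T(d − a/2) = 1300 kN × (605 − 54.38) mm = 715.81 kN·m.

M_n ≈ 716 kN·m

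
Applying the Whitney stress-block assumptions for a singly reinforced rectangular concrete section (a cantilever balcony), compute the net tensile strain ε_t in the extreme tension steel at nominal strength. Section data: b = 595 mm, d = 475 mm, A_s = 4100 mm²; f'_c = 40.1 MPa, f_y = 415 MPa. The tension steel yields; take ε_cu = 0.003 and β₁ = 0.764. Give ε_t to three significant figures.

ε_t ≈ 0.00998

a = A_s f_y/(0.85 f'_c b) = 83.90 mm.
β₁ = 0.764, so c = a/β₁ = 83.90/0.764 = 109.82 mm.
From the linear strain diagram with ε_cu = 0.003: ε_t = 0.003 (d − c)/c = 0.003 × (475 − 109.82)/109.82 = 0.00998.
Since ε_t ≥ 0.005, the section is tension-controlled.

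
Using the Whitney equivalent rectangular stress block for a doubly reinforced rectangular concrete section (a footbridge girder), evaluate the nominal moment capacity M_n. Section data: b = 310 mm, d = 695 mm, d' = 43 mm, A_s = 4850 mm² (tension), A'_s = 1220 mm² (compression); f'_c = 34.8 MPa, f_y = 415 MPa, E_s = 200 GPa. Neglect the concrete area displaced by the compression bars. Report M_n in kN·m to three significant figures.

M_n ≈ 1250 kN·m

Assume both tension and compression steel yield.
Net tension couple steel: A_s − A'_s = 3630 mm².
a = (A_s − A'_s) f_y / (0.85 f'_c b) = 1506450/(0.85 × 34.8 × 310) = 164.28 mm.
c = a/β₁ = 164.28/0.801 = 205.09 mm; ε'_s = 0.003(c − d')/c = 0.0024 ≥ f_y/E_s = 0.0021, so compression steel does yield.
M_n = (A_s − A'_s) f_y (d − a/2) + A'_s f_y (d − d') = [1506450 × (695 − 82.14) + 506300 × (695 − 43)] × 10⁻⁶ = 923.24 + 330.11 = 1253.35 kN·m.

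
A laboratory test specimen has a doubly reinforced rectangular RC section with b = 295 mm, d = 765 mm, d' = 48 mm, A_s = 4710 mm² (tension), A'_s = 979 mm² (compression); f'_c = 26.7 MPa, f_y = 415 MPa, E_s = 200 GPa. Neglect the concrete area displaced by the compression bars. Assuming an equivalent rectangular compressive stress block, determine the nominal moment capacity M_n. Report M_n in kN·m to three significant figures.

Assume both tension and compression steel yield.
Net tension couple steel: A_s − A'_s = 3731 mm².
a = (A_s − A'_s) f_y / (0.85 f'_c b) = 1548365/(0.85 × 26.7 × 295) = 231.27 mm.
c = a/β₁ = 231.27/0.85 = 272.08 mm; ε'_s = 0.003(c − d')/c = 0.0025 ≥ f_y/E_s = 0.0021, so compression steel does yield.
M_n = (A_s − A'_s) f_y (d − a/2) + A'_s f_y (d − d') = [1548365 × (765 − 115.635) + 406285 × (765 − 48)] × 10⁻⁶ = 1005.45 + 291.31 = 1296.76 kN·m.

M_n ≈ 1300 kN·m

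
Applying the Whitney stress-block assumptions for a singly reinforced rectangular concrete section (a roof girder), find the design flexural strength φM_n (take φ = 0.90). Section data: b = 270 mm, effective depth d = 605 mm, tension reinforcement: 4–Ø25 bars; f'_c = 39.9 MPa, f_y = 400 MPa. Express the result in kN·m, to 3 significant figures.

A_s = 4 × 491 = 1964 mm².
T = A_s f_y = 1964 × 400 = 785600 N = 785.6 kN.
From C = T: a = T/(0.85 f'_c b) = 785600/(0.85 × 39.9 × 270) = 85.79 mm.
M_n = T(d − a/2) = 785.6 kN × (605 − 42.895) mm = 441.59 kN·m.
φM_n = 0.90 × 441.59 = 397.43 kN·m.

φM_n ≈ 397 kN·m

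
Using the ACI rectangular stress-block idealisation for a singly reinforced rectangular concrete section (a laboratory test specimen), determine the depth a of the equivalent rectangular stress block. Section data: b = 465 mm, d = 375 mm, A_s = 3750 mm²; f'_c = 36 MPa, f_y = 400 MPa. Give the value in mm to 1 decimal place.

a ≈ 105.4 mm

T = A_s f_y = 3750 × 400 = 1500000 N = 1500 kN.
Setting C = 0.85 f'_c a b equal to T: a = 1500000/(0.85 × 36 × 465) = 105.4 mm.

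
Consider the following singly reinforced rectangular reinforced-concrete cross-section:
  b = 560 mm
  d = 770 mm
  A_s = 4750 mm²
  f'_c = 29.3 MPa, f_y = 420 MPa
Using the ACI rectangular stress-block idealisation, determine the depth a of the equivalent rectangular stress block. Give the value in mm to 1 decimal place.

a ≈ 143.0 mm

T = A_s f_y = 4750 × 420 = 1995000 N = 1995 kN.
Setting C = 0.85 f'_c a b equal to T: a = 1995000/(0.85 × 29.3 × 560) = 143.0 mm.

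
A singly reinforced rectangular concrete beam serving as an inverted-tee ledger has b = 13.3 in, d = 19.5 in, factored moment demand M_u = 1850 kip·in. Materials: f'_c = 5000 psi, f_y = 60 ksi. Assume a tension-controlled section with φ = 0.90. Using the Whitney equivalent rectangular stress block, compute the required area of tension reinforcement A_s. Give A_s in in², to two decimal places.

A_s ≈ 1.85 in²

M_n = M_u/φ = 1850/0.90 = 2055.56 kip·in.
From M_n = 0.85 f'_c a b (d − a/2):
a = d − √(d² − 2M_n/(0.85 f'_c b)) = 19.5 − √(19.5² − 2 × 2055.56/(0.85 × 5 × 13.3)) = 1.964 in.
A_s = 0.85 f'_c a b / f_y = 0.85 × 5 × 1.964 × 13.3 / 60 = 1.850 in².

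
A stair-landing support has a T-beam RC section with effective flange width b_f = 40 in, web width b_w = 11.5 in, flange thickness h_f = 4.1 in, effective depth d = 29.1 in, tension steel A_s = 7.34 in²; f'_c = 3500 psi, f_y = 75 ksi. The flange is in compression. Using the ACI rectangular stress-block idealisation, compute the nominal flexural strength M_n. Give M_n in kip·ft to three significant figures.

M_n ≈ 1230 kip·ft

Tension: T = A_s f_y = 7.34 × 75 = 550.5 kips.
Try a within the flange: a = T/(0.85 f'_c b_f) = 550.5/(0.85 × 3.5 × 40) = 4.626 in.
a = 4.626 > h_f = 4.1 in: the block extends into the web. Split into flange-overhang and web parts.
C_f = 0.85 f'_c (b_f − b_w) h_f = 0.85 × 3.5 × (40 − 11.5) × 4.1 = 347.6 kips.
Remaining web compression depth: a_w = (T − C_f)/(0.85 f'_c b_w) = (550.5 − 347.6)/(0.85 × 3.5 × 11.5) = 5.931 in.
M_n = C_f(d − h_f/2) + (T − C_f)(d − a_w/2) = 347.6 × (29.1 − 2.05) + 202.9 × (29.1 − 2.9655) = 9402.6 + 5302.7 = 14705.3 kip·in.
M_n = 14705.3/12 = 1225.44 kip·ft.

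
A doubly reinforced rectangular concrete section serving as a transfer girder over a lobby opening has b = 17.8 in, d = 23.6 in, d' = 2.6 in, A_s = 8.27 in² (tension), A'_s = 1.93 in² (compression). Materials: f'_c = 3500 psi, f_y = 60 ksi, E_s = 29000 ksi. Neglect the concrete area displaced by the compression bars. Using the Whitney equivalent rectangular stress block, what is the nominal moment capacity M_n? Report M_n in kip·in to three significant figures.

Assume both steels yield.
a = (A_s − A'_s) f_y/(0.85 f'_c b) = (8.27 − 1.93) × 60/(0.85 × 3.5 × 17.8) = 7.183 in.
c = a/β₁ = 7.183/0.85 = 8.451 in; ε'_s = 0.003(c − d')/c = 0.0021 ≥ ε_y = 0.0021, so the compression steel yields.
M_n = (A_s − A'_s) f_y (d − a/2) + A'_s f_y (d − d') = 380.4 × (23.6 − 3.5915) + 115.8 × (23.6 − 2.6) = 7611.2 + 2431.8 = 10043.0 kip·in.

M_n ≈ 10000 kip·in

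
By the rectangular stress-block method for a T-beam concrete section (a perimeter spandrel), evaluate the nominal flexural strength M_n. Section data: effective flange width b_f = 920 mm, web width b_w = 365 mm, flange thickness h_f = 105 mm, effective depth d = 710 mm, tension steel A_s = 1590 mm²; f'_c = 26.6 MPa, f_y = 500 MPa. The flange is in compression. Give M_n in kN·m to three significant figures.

Tension: T = A_s f_y = 1590 × 500 = 795000 N.
Try a within the flange: a = T/(0.85 f'_c b_f) = 795000/(0.85 × 26.6 × 920) = 38.22 mm.
Since a = 38.22 ≤ h_f = 105 mm, the stress block lies entirely in the flange; analyse as a rectangular beam of width b_f.
M_n = T(d − a/2) = 795000 × (710 − 19.11) = 549.26 × 10⁶ N·mm.
M_n = 549.26 kN·m.

M_n ≈ 549 kN·m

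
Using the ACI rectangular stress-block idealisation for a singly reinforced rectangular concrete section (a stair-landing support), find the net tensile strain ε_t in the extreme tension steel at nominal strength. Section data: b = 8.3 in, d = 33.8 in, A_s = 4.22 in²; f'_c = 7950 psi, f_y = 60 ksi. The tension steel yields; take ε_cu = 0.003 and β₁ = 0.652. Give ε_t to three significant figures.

a = A_s f_y/(0.85 f'_c b) = 4.514 in.
β₁ = 0.652, so c = a/β₁ = 4.514/0.652 = 6.923 in.
From the linear strain diagram with ε_cu = 0.003: ε_t = 0.003 (d − c)/c = 0.003 × (33.8 − 6.923)/6.923 = 0.0116.
Since ε_t ≥ 0.005, the section is tension-controlled.

ε_t ≈ 0.0116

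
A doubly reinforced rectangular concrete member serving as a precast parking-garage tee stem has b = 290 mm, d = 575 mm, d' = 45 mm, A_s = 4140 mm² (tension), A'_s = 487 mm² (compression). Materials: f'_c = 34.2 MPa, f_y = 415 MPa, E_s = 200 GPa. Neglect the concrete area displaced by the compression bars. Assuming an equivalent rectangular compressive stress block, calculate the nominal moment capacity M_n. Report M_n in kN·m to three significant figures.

M_n ≈ 843 kN·m

Assume both tension and compression steel yield.
Net tension couple steel: A_s − A'_s = 3653 mm².
a = (A_s − A'_s) f_y / (0.85 f'_c b) = 1515995/(0.85 × 34.2 × 290) = 179.83 mm.
c = a/β₁ = 179.83/0.806 = 223.11 mm; ε'_s = 0.003(c − d')/c = 0.0024 ≥ f_y/E_s = 0.0021, so compression steel does yield.
M_n = (A_s − A'_s) f_y (d − a/2) + A'_s f_y (d − d') = [1515995 × (575 − 89.915) + 202105 × (575 − 45)] × 10⁻⁶ = 735.39 + 107.12 = 842.51 kN·m.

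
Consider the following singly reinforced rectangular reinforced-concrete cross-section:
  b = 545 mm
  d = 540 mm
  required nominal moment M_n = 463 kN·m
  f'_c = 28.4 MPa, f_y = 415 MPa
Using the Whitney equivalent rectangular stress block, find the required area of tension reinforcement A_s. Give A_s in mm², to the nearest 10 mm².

A_s ≈ 2210 mm²

With M_n = 0.85 f'_c a b (d − a/2), solve the quadratic for a:
a = d − √(d² − 2M_n/(0.85 f'_c b)) = 540 − √(540² − 2 × 463×10⁶/(0.85 × 28.4 × 545)) = 69.66 mm.
A_s = 0.85 f'_c a b / f_y = 0.85 × 28.4 × 69.66 × 545 / 415 = 2208.4 mm².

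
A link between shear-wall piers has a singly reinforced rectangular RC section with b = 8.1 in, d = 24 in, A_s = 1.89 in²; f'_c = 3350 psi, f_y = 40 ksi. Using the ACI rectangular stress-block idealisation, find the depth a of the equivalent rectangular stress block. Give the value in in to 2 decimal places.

T = A_s f_y = 1.89 × 40 = 75.6 kips.
a = T/(0.85 f'_c b) = 75.6/(0.85 × 3.35 × 8.1) = 3.28 in.

a ≈ 3.28 in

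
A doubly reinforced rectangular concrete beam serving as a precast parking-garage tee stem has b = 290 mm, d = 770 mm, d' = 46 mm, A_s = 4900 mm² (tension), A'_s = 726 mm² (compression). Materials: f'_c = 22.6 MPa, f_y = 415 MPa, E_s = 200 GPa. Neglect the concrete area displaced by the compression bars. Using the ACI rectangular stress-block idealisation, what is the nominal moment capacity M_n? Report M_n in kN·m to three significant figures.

Assume both tension and compression steel yield.
Net tension couple steel: A_s − A'_s = 4174 mm².
a = (A_s − A'_s) f_y / (0.85 f'_c b) = 1732210/(0.85 × 22.6 × 290) = 310.94 mm.
c = a/β₁ = 310.94/0.85 = 365.81 mm; ε'_s = 0.003(c − d')/c = 0.0026 ≥ f_y/E_s = 0.0021, so compression steel does yield.
M_n = (A_s − A'_s) f_y (d − a/2) + A'_s f_y (d − d') = [1732210 × (770 − 155.47) + 301290 × (770 − 46)] × 10⁻⁶ = 1064.50 + 218.13 = 1282.63 kN·m.

M_n ≈ 1280 kN·m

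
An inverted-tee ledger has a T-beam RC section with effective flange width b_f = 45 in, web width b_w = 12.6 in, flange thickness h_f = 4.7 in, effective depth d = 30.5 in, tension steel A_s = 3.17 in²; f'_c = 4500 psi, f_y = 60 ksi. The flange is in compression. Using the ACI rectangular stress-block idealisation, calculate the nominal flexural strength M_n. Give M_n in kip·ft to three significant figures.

Tension: T = A_s f_y = 3.17 × 60 = 190.2 kips.
Try a within the flange: a = T/(0.85 f'_c b_f) = 190.2/(0.85 × 4.5 × 45) = 1.105 in.
Since a = 1.105 ≤ h_f = 4.7 in, the stress block lies entirely in the flange; analyse as a rectangular beam of width b_f.
M_n = T(d − a/2) = 190.2 × (30.5 − 0.5525) = 5696.0 kip·in.
M_n = 5696.0/12 = 474.67 kip·ft.

M_n ≈ 475 kip·ft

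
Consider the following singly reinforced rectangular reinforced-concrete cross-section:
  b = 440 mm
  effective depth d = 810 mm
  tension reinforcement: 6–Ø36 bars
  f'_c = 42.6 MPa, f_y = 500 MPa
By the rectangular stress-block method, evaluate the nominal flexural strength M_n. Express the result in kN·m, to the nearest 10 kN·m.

A_s = 6 × 1018 = 6108 mm².
T = A_s f_y = 6108 × 500 = 3054000 N = 3054 kN.
From C = T: a = T/(0.85 f'_c b) = 3054000/(0.85 × 42.6 × 440) = 191.68 mm.
M_n = T(d − a/2) = 3054 kN × (810 − 95.84) mm = 2181.04 kN·m.

M_n ≈ 2180 kN·m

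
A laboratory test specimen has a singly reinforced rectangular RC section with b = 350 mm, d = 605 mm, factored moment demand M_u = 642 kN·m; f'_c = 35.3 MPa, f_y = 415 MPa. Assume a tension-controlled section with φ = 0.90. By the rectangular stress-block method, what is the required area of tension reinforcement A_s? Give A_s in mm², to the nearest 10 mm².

M_n = M_u/φ = 642/0.90 = 713.333 kN·m.
With M_n = 0.85 f'_c a b (d − a/2), solve the quadratic for a:
a = d − √(d² − 2M_n/(0.85 f'_c b)) = 605 − √(605² − 2 × 713.333×10⁶/(0.85 × 35.3 × 350)) = 125.23 mm.
A_s = 0.85 f'_c a b / f_y = 0.85 × 35.3 × 125.23 × 350 / 415 = 3169.0 mm².

A_s ≈ 3170 mm²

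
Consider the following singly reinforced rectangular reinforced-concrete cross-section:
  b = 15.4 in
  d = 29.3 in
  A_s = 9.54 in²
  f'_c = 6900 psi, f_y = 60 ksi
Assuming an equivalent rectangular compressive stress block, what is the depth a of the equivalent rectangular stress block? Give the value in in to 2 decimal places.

a ≈ 6.34 in

T = A_s f_y = 9.54 × 60 = 572.4 kips.
a = T/(0.85 f'_c b) = 572.4/(0.85 × 6.9 × 15.4) = 6.34 in.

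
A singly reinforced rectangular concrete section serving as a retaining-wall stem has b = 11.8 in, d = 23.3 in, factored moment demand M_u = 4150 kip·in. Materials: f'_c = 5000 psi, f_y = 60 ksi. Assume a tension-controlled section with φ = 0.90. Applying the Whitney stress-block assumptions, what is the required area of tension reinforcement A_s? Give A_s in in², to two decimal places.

M_n = M_u/φ = 4150/0.90 = 4611.11 kip·in.
From M_n = 0.85 f'_c a b (d − a/2):
a = d − √(d² − 2M_n/(0.85 f'_c b)) = 23.3 − √(23.3² − 2 × 4611.11/(0.85 × 5 × 11.8)) = 4.353 in.
A_s = 0.85 f'_c a b / f_y = 0.85 × 5 × 4.353 × 11.8 / 60 = 3.638 in².

A_s ≈ 3.64 in²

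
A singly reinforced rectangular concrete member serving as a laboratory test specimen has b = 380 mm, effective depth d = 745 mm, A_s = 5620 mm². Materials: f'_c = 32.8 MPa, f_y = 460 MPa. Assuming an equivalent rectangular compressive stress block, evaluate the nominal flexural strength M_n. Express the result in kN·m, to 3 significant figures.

M_n ≈ 1610 kN·m

T = A_s f_y = 5620 × 460 = 2585200 N = 2585.2 kN.
From C = T: a = T/(0.85 f'_c b) = 2585200/(0.85 × 32.8 × 380) = 244.02 mm.
M_n = T(d − a/2) = 2585.2 kN × (745 − 122.01) mm = 1610.55 kN·m.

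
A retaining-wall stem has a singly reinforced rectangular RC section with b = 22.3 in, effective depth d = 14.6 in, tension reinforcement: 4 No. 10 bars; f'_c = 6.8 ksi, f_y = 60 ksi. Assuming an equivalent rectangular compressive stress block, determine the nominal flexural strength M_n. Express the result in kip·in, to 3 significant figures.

A_s = 4 × 1.27 = 5.08 in².
T = A_s f_y = 5.08 × 60 = 304.8 kips.
a = T/(0.85 f'_c b) = 304.8/(0.85 × 6.8 × 22.3) = 2.365 in.
M_n = T(d − a/2) = 304.8 × (14.6 − 1.1825) = 4089.7 kip·in.

M_n ≈ 4090 kip·in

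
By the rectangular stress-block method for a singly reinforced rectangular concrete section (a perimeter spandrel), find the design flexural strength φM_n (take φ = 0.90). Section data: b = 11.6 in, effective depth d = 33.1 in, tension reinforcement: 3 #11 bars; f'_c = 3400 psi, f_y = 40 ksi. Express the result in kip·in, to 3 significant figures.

A_s = 3 × 1.56 = 4.68 in².
T = A_s f_y = 4.68 × 40 = 187.2 kips.
a = T/(0.85 f'_c b) = 187.2/(0.85 × 3.4 × 11.6) = 5.584 in.
M_n = T(d − a/2) = 187.2 × (33.1 − 2.792) = 5673.7 kip·in.
φM_n = 0.90 × 5673.7 = 5106.3 kip·in.

φM_n ≈ 5110 kip·in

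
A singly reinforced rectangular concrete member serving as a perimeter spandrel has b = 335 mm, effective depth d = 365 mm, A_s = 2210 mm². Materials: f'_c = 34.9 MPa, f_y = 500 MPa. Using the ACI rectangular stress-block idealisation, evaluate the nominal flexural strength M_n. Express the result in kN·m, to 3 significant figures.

M_n ≈ 342 kN·m

T = A_s f_y = 2210 × 500 = 1105000 N = 1105 kN.
From C = T: a = T/(0.85 f'_c b) = 1105000/(0.85 × 34.9 × 335) = 111.19 mm.
M_n = T(d − a/2) = 1105 kN × (365 − 55.595) mm = 341.89 kN·m.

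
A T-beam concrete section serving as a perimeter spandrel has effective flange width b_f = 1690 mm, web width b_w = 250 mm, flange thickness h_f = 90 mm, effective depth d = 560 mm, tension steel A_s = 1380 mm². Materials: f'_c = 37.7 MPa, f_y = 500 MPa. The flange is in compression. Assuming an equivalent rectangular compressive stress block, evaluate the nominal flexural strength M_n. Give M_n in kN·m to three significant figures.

Tension: T = A_s f_y = 1380 × 500 = 690000 N.
Try a within the flange: a = T/(0.85 f'_c b_f) = 690000/(0.85 × 37.7 × 1690) = 12.74 mm.
Since a = 12.74 ≤ h_f = 90 mm, the stress block lies entirely in the flange; analyse as a rectangular beam of width b_f.
M_n = T(d − a/2) = 690000 × (560 − 6.37) = 382.00 × 10⁶ N·mm.
M_n = 382.00 kN·m.

M_n ≈ 382 kN·m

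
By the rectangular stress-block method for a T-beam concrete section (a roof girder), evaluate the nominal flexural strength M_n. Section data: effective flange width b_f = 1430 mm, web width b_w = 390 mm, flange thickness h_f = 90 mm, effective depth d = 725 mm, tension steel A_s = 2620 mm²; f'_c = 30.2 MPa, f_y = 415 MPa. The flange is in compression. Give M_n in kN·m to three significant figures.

Tension: T = A_s f_y = 2620 × 415 = 1087300 N.
Try a within the flange: a = T/(0.85 f'_c b_f) = 1087300/(0.85 × 30.2 × 1430) = 29.62 mm.
Since a = 29.62 ≤ h_f = 90 mm, the stress block lies entirely in the flange; analyse as a rectangular beam of width b_f.
M_n = T(d − a/2) = 1087300 × (725 − 14.81) = 772.19 × 10⁶ N·mm.
M_n = 772.19 kN·m.

M_n ≈ 772 kN·m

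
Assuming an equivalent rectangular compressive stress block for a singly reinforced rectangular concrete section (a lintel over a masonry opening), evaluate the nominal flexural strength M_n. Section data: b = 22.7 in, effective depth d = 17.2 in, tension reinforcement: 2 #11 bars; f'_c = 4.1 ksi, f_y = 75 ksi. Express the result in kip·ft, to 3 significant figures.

A_s = 2 × 1.56 = 3.12 in².
T = A_s f_y = 3.12 × 75 = 234 kips.
a = T/(0.85 f'_c b) = 234/(0.85 × 4.1 × 22.7) = 2.958 in.
M_n = T(d − a/2) = 234 × (17.2 − 1.479) = 3678.7 kip·in = 3678.7/12 = 306.56 kip·ft.

M_n ≈ 307 kip·ft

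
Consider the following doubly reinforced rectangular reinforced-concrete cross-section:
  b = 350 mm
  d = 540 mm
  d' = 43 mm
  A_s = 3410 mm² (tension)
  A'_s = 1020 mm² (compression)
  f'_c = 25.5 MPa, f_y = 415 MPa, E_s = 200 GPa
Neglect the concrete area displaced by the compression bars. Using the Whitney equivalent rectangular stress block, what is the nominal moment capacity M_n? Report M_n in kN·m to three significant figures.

Assume both tension and compression steel yield.
Net tension couple steel: A_s − A'_s = 2390 mm².
a = (A_s − A'_s) f_y / (0.85 f'_c b) = 991850/(0.85 × 25.5 × 350) = 130.74 mm.
c = a/β₁ = 130.74/0.85 = 153.81 mm; ε'_s = 0.003(c − d')/c = 0.0022 ≥ f_y/E_s = 0.0021, so compression steel does yield.
M_n = (A_s − A'_s) f_y (d − a/2) + A'_s f_y (d − d') = [991850 × (540 − 65.37) + 423300 × (540 − 43)] × 10⁻⁶ = 470.76 + 210.38 = 681.14 kN·m.

M_n ≈ 681 kN·m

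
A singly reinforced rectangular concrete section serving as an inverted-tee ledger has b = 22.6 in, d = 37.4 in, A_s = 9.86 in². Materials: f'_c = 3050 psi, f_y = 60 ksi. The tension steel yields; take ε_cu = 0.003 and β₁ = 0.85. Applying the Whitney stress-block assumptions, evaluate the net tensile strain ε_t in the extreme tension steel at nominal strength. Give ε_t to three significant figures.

ε_t ≈ 0.00645

a = A_s f_y/(0.85 f'_c b) = 10.097 in.
β₁ = 0.85, so c = a/β₁ = 10.097/0.85 = 11.879 in.
From the linear strain diagram with ε_cu = 0.003: ε_t = 0.003 (d − c)/c = 0.003 × (37.4 − 11.879)/11.879 = 0.00645.
Since ε_t ≥ 0.005, the section is tension-controlled.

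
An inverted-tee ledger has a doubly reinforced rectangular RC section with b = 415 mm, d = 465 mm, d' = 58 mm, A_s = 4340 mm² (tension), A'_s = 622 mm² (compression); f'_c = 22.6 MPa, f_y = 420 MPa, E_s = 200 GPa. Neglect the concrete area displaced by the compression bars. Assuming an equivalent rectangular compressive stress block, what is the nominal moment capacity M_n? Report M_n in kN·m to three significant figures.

Assume both tension and compression steel yield.
Net tension couple steel: A_s − A'_s = 3718 mm².
a = (A_s − A'_s) f_y / (0.85 f'_c b) = 1561560/(0.85 × 22.6 × 415) = 195.88 mm.
c = a/β₁ = 195.88/0.85 = 230.45 mm; ε'_s = 0.003(c − d')/c = 0.0022 ≥ f_y/E_s = 0.0021, so compression steel does yield.
M_n = (A_s − A'_s) f_y (d − a/2) + A'_s f_y (d − d') = [1561560 × (465 − 97.94) + 261240 × (465 − 58)] × 10⁻⁶ = 573.19 + 106.32 = 679.51 kN·m.

M_n ≈ 680 kN·m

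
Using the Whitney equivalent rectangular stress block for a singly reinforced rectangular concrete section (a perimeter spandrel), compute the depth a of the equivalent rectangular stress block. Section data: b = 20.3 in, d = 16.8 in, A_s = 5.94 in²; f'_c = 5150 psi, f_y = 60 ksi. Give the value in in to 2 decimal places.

a ≈ 4.01 in

T = A_s f_y = 5.94 × 60 = 356.4 kips.
a = T/(0.85 f'_c b) = 356.4/(0.85 × 5.15 × 20.3) = 4.01 in.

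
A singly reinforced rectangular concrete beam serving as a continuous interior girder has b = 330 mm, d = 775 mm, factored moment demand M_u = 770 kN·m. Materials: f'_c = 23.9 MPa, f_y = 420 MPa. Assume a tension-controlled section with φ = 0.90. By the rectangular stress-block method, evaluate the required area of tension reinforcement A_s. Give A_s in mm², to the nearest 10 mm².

M_n = M_u/φ = 770/0.90 = 855.556 kN·m.
With M_n = 0.85 f'_c a b (d − a/2), solve the quadratic for a:
a = d − √(d² − 2M_n/(0.85 f'_c b)) = 775 − √(775² − 2 × 855.556×10⁶/(0.85 × 23.9 × 330)) = 187.30 mm.
A_s = 0.85 f'_c a b / f_y = 0.85 × 23.9 × 187.30 × 330 / 420 = 2989.6 mm².

A_s ≈ 2990 mm²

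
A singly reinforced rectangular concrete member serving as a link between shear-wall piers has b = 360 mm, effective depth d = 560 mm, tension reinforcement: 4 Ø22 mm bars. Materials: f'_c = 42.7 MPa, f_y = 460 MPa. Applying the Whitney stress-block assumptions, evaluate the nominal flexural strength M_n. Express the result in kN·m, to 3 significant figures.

A_s = 4 × 380 = 1520 mm².
T = A_s f_y = 1520 × 460 = 699200 N = 699.2 kN.
From C = T: a = T/(0.85 f'_c b) = 699200/(0.85 × 42.7 × 360) = 53.51 mm.
M_n = T(d − a/2) = 699.2 kN × (560 − 26.755) mm = 372.84 kN·m.

M_n ≈ 373 kN·m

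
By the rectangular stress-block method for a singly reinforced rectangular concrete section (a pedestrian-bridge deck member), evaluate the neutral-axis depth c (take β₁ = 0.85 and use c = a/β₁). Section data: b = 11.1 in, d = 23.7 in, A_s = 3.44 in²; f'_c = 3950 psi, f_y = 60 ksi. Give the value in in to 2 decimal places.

c ≈ 6.52 in

T = A_s f_y = 3.44 × 60 = 206.4 kips.
a = T/(0.85 f'_c b) = 206.4/(0.85 × 3.95 × 11.1) = 5.5382 in.
With β₁ = 0.85, c = a/β₁ = 5.5382/0.85 = 6.52 in.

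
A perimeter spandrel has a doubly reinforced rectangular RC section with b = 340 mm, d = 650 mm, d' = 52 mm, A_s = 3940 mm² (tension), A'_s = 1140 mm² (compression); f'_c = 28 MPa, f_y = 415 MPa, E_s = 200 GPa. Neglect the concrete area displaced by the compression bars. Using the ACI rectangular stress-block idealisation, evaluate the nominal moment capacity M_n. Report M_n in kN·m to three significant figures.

Assume both tension and compression steel yield.
Net tension couple steel: A_s − A'_s = 2800 mm².
a = (A_s − A'_s) f_y / (0.85 f'_c b) = 1162000/(0.85 × 28 × 340) = 143.60 mm.
c = a/β₁ = 143.60/0.85 = 168.94 mm; ε'_s = 0.003(c − d')/c = 0.0021 ≥ f_y/E_s = 0.0021, so compression steel does yield.
M_n = (A_s − A'_s) f_y (d − a/2) + A'_s f_y (d − d') = [1162000 × (650 − 71.8) + 473100 × (650 − 52)] × 10⁻⁶ = 671.87 + 282.91 = 954.78 kN·m.

M_n ≈ 955 kN·m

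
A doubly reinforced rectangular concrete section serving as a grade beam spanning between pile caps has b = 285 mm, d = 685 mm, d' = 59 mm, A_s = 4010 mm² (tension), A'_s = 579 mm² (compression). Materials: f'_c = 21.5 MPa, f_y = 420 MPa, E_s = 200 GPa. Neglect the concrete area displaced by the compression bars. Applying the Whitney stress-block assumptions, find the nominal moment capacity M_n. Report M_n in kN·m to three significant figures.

M_n ≈ 940 kN·m

Assume both tension and compression steel yield.
Net tension couple steel: A_s − A'_s = 3431 mm².
a = (A_s − A'_s) f_y / (0.85 f'_c b) = 1441020/(0.85 × 21.5 × 285) = 276.67 mm.
c = a/β₁ = 276.67/0.85 = 325.49 mm; ε'_s = 0.003(c − d')/c = 0.0025 ≥ f_y/E_s = 0.0021, so compression steel does yield.
M_n = (A_s − A'_s) f_y (d − a/2) + A'_s f_y (d − d') = [1441020 × (685 − 138.335) + 243180 × (685 − 59)] × 10⁻⁶ = 787.76 + 152.23 = 939.99 kN·m.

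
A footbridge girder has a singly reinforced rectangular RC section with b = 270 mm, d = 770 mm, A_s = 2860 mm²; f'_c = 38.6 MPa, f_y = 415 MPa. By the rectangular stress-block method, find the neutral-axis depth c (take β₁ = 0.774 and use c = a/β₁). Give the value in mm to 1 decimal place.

T = A_s f_y = 2860 × 415 = 1186900 N = 1186.9 kN.
Setting C = 0.85 f'_c a b equal to T: a = 1186900/(0.85 × 38.6 × 270) = 133.981 mm.
With β₁ = 0.774, c = a/β₁ = 133.981/0.774 = 173.1 mm.

c ≈ 173.1 mm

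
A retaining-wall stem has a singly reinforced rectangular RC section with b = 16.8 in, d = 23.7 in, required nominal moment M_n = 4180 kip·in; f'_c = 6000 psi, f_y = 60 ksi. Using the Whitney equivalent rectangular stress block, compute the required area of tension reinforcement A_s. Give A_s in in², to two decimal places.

A_s ≈ 3.08 in²

From M_n = 0.85 f'_c a b (d − a/2):
a = d − √(d² − 2M_n/(0.85 f'_c b)) = 23.7 − √(23.7² − 2 × 4180/(0.85 × 6 × 16.8)) = 2.157 in.
A_s = 0.85 f'_c a b / f_y = 0.85 × 6 × 2.157 × 16.8 / 60 = 3.080 in².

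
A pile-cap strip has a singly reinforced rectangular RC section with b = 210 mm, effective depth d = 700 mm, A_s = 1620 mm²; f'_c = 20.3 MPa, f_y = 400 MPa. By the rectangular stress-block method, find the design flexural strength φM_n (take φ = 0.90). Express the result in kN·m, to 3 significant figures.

T = A_s f_y = 1620 × 400 = 648000 N = 648 kN.
From C = T: a = T/(0.85 f'_c b) = 648000/(0.85 × 20.3 × 210) = 178.83 mm.
M_n = T(d − a/2) = 648 kN × (700 − 89.415) mm = 395.66 kN·m.
φM_n = 0.90 × 395.66 = 356.09 kN·m.

φM_n ≈ 356 kN·m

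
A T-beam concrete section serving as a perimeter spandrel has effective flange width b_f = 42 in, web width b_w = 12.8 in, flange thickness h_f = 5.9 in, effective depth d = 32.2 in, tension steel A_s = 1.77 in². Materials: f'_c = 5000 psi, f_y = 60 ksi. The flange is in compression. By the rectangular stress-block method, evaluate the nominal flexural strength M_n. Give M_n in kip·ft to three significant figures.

M_n ≈ 282 kip·ft

Tension: T = A_s f_y = 1.77 × 60 = 106.2 kips.
Try a within the flange: a = T/(0.85 f'_c b_f) = 106.2/(0.85 × 5 × 42) = 0.595 in.
Since a = 0.595 ≤ h_f = 5.9 in, the stress block lies entirely in the flange; analyse as a rectangular beam of width b_f.
M_n = T(d − a/2) = 106.2 × (32.2 − 0.2975) = 3388.0 kip·in.
M_n = 3388.0/12 = 282.33 kip·ft.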